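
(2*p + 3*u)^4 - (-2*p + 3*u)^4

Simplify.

192*p^3*u + 432*p*u^3

Binomially expand both and collect terms in (3*u), (2*p).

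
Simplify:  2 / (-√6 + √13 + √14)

(-42*√6 + 10*√14 + 14*√13 + 8*√273)/287

Group as (√13 + √14) - √6; multiply by (√13 + √14) + √6, then rationalise the remaining surd.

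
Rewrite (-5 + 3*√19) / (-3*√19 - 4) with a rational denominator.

(-191 + 27*√19)/155

Multiply numerator and denominator by -4 + 3*√19.
Denominator becomes -155; numerator becomes -27*√19 + 191.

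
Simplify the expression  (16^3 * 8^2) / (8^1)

2^15

16^3 = 2^12; 8^2 = 2^6; 8^1 = 2^3
Combine exponents: 2^15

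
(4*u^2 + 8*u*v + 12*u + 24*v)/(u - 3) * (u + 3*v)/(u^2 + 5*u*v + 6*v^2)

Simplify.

(4*u + 12)/(u - 3)

Factor: 4*u^2 + 8*u*v + 12*u + 24*v = 4*(u + 2*v)*(u + 3);  u^2 + 5*u*v + 6*v^2 = (u + 2*v)*(u + 3*v)
Cancel the common factors (u + 2*v), (u + 3*v).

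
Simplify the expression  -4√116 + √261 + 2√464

3*√29

4√116 = 8*√29; √261 = 3*√29; 2√464 = 8*√29
Combine: (-8 + 3 + 8)·√29 = 3*√29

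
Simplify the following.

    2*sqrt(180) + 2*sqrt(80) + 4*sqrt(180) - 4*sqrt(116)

2*sqrt(180) = 12*sqrt(5); 2*sqrt(80) = 8*sqrt(5); 4*sqrt(180) = 24*sqrt(5); 4*sqrt(116) = 8*sqrt(29)

-8*sqrt(29) + 44*sqrt(5)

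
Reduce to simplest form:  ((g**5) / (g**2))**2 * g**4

Inside the bracket: g**3
Raise to the power 2: g**6
Multiply by g**4: add exponents.

g**10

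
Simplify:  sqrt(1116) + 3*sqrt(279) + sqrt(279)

18*sqrt(31)

sqrt(1116) = 6*sqrt(31); 3*sqrt(279) = 9*sqrt(31); sqrt(279) = 3*sqrt(31)
Combine: (6 + 9 + 3)·sqrt(31) = 18*sqrt(31)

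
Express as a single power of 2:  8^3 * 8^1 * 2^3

8^3 = 2^9; 8^1 = 2^3; 2^3 = 2^3
Combine exponents: 2^15

2^15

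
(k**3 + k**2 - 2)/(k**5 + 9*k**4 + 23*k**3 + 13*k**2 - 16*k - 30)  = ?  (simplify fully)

1/(k**2 + 8*k + 15)

Factor: k**3 + k**2 - 2 = (k - 1)*(k**2 + 2*k + 2);  k**5 + 9*k**4 + 23*k**3 + 13*k**2 - 16*k - 30 = (k**2 + 2*k + 2)*(k - 1)*(k + 3)*(k + 5)
Cancel the common factors (k**2 + 2*k + 2), (k - 1).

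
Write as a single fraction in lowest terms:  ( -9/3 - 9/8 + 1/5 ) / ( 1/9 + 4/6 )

Numerator: -9/3 - 9/8 + 1/5 = -157/40
Denominator: 1/9 + 4/6 = 7/9
Divide: (-157/40) · (9/7) = -1413/280

-1413/280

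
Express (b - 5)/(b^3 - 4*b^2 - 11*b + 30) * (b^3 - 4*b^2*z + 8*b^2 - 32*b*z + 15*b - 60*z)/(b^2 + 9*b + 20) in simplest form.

(b - 4*z)/(b^2 + 2*b - 8)

Factor: b^3 - 4*b^2 - 11*b + 30 = (b + 3)*(b - 2)*(b - 5);  b^3 - 4*b^2*z + 8*b^2 - 32*b*z + 15*b - 60*z = (b - 4*z)*(b + 3)*(b + 5);  b^2 + 9*b + 20 = (b + 5)*(b + 4)
Cancel the common factors (b + 5), (b - 5), (b + 3).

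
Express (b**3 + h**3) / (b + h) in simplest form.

b**2 - b*h + h**2

Factor as (a+b)(a**2-ab+b**2) with a=b, b=h.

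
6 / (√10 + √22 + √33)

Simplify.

Group as (√22 + √33) + √10; multiply by (√22 + √33) - √10, then rationalise the remaining surd.

(-88*√15 - 2*√33 + 42*√22 + 90*√10)/293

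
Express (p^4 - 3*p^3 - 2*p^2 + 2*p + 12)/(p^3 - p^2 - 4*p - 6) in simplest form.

p - 2

Factor: p^4 - 3*p^3 - 2*p^2 + 2*p + 12 = (p - 2)*(p^2 + 2*p + 2)*(p - 3);  p^3 - p^2 - 4*p - 6 = (p^2 + 2*p + 2)*(p - 3)
Cancel the common factors (p^2 + 2*p + 2), (p - 3).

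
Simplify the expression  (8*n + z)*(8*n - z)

64*n^2 - z^2

Product of conjugates: (P+Q)(P-Q) = P^2 - Q^2.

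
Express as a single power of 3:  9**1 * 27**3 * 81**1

3**15

9**1 = 3**2; 27**3 = 3**9; 81**1 = 3**4
Combine exponents: 3**15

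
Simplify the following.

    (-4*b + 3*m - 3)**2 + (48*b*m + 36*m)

(4*b + 3*m + 3)**2

Expand the square and combine the (48*b*m + 36*m) term.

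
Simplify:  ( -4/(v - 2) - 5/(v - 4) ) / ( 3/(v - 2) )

Numerator: -4/(v - 2) - 5/(v - 4) = (-9*v + 26)/(v² - 6*v + 8)
Denominator: 3/(v - 2) = 3/(v - 2)
Divide: ((-9*v + 26)/(v² - 6*v + 8)) · (v/3 - 2/3) = (-9*v + 26)/(3*v - 12)

(-9*v + 26)/(3*v - 12)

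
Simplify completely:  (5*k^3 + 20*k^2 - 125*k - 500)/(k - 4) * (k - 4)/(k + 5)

Factor: 5*k^3 + 20*k^2 - 125*k - 500 = 5*(k + 4)*(k + 5)*(k - 5)
Cancel the common factors (k + 5), (k - 4).

5*k^2 - 5*k - 100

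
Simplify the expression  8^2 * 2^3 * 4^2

8^2 = 2^6; 2^3 = 2^3; 4^2 = 2^4
Combine exponents: 2^13

2^13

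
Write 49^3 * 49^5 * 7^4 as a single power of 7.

49^3 = 7^6; 49^5 = 7^10; 7^4 = 7^4
Combine exponents: 7^20

7^20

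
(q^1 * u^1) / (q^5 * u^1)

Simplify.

Quotient: (q^-4)

q^(-4)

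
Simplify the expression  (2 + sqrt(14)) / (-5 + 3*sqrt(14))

(11*sqrt(14) + 52)/101

Multiply numerator and denominator by -3*sqrt(14) - 5.
Denominator becomes -101; numerator becomes -52 - 11*sqrt(14).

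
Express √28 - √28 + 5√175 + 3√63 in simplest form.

34*√7

√28 = 2*√7; √28 = 2*√7; 5√175 = 25*√7; 3√63 = 9*√7
Combine: (2 - 2 + 25 + 9)·√7 = 34*√7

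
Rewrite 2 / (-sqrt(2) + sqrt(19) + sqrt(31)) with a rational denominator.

Group as (sqrt(19) + sqrt(31)) - sqrt(2); multiply by (sqrt(19) + sqrt(31)) + sqrt(2), then rationalise the remaining surd.

(-24*sqrt(2) - 5*sqrt(31) + 7*sqrt(19) + sqrt(1178))/13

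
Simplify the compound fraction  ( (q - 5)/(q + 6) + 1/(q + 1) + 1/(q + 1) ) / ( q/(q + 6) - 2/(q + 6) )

Numerator: (q - 5)/(q + 6) + 1/(q + 1) + 1/(q + 1) = (q**2 - 2*q + 7)/(q**2 + 7*q + 6)
Denominator: q/(q + 6) - 2/(q + 6) = (q - 2)/(q + 6)
Divide: ((q**2 - 2*q + 7)/(q**2 + 7*q + 6)) · ((q + 6)/(q - 2)) = (q**2 - 2*q + 7)/(q**2 - q - 2)

(q**2 - 2*q + 7)/(q**2 - q - 2)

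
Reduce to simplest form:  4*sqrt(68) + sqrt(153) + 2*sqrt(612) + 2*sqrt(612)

35*sqrt(17)

4*sqrt(68) = 8*sqrt(17); sqrt(153) = 3*sqrt(17); 2*sqrt(612) = 12*sqrt(17); 2*sqrt(612) = 12*sqrt(17)
Combine: (8 + 3 + 12 + 12)·sqrt(17) = 35*sqrt(17)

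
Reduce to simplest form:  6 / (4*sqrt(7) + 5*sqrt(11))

(-24*sqrt(7) + 30*sqrt(11))/163

Multiply numerator and denominator by -5*sqrt(11) + 4*sqrt(7).
Denominator becomes -163; numerator becomes -30*sqrt(11) + 24*sqrt(7).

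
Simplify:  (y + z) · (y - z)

Pair the conjugate factors: (y+z)(y-z) = y² - z².

y² - z²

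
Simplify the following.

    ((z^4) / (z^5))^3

Inside the bracket: (z^-1)
Raise to the power 3: (z^-3)

z^(-3)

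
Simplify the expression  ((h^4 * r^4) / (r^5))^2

Inside the bracket: h^4 * (r^-1)
Raise to the power 2: h^8 * (r^-2)

h^8/r^2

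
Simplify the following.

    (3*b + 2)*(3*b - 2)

(3*b)**2 - (2)**2 = 9*b**2 - 4.

9*b**2 - 4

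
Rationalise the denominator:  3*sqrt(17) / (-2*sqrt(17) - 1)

(-102 + 3*sqrt(17))/67

Multiply numerator and denominator by -1 + 2*sqrt(17).
Denominator becomes -67; numerator becomes -3*sqrt(17) + 102.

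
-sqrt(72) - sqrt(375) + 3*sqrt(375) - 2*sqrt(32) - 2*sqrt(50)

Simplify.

sqrt(72) = 6*sqrt(2); sqrt(375) = 5*sqrt(15); 3*sqrt(375) = 15*sqrt(15); 2*sqrt(32) = 8*sqrt(2); 2*sqrt(50) = 10*sqrt(2)

-24*sqrt(2) + 10*sqrt(15)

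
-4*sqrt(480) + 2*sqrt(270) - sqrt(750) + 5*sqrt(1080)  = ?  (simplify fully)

15*sqrt(30)

4*sqrt(480) = 16*sqrt(30); 2*sqrt(270) = 6*sqrt(30); sqrt(750) = 5*sqrt(30); 5*sqrt(1080) = 30*sqrt(30)
Combine: (-16 + 6 - 5 + 30)·sqrt(30) = 15*sqrt(30)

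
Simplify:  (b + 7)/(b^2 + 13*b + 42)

1/(b + 6)

Factor: b^2 + 13*b + 42 = (b + 7)*(b + 6)
Cancel the common factor (b + 7).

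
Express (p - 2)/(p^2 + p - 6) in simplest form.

Factor: p^2 + p - 6 = (p + 3)*(p - 2)
Cancel the common factor (p - 2).

1/(p + 3)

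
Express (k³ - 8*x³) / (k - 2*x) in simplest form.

k^3 - (2*x)^3 = (k - 2*x)(k² + 2*k*x + 4*x²).

k² + 2*k*x + 4*x²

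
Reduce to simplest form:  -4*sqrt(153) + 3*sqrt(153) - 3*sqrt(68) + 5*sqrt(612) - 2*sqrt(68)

4*sqrt(153) = 12*sqrt(17); 3*sqrt(153) = 9*sqrt(17); 3*sqrt(68) = 6*sqrt(17); 5*sqrt(612) = 30*sqrt(17); 2*sqrt(68) = 4*sqrt(17)
Combine: (-12 + 9 - 6 + 30 - 4)·sqrt(17) = 17*sqrt(17)

17*sqrt(17)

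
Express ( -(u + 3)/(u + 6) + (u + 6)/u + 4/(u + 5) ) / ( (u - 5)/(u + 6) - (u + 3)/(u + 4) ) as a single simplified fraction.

(-13*u**3 - 157*u**2 - 600*u - 720)/(10*u**3 + 88*u**2 + 190*u)

Numerator: -(u + 3)/(u + 6) + (u + 6)/u + 4/(u + 5) = (13*u**2 + 105*u + 180)/(u**3 + 11*u**2 + 30*u)
Denominator: (u - 5)/(u + 6) - (u + 3)/(u + 4) = (-10*u - 38)/(u**2 + 10*u + 24)
Divide: ((13*u**2 + 105*u + 180)/(u**3 + 11*u**2 + 30*u)) · ((u**2 + 10*u + 24)/(-10*u - 38)) = (-13*u**3 - 157*u**2 - 600*u - 720)/(10*u**3 + 88*u**2 + 190*u)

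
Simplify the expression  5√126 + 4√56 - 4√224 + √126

5√126 = 15*√14; 4√56 = 8*√14; 4√224 = 16*√14; √126 = 3*√14
Combine: (15 + 8 - 16 + 3)·√14 = 10*√14

10*√14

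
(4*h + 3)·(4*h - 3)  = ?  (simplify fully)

16*h² - 9

(4*h)^2 - (3)^2 = 16*h² - 9.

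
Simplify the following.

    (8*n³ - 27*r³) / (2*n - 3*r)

4*n² + 6*n*r + 9*r²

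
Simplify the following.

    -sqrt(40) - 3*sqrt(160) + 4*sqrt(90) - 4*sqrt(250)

sqrt(40) = 2*sqrt(10); 3*sqrt(160) = 12*sqrt(10); 4*sqrt(90) = 12*sqrt(10); 4*sqrt(250) = 20*sqrt(10)
Combine: (-2 - 12 + 12 - 20)·sqrt(10) = -22*sqrt(10)

-22*sqrt(10)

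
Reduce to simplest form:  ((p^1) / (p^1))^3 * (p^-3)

Inside the bracket: 1
Raise to the power 3: 1
Multiply by (p^-3): add exponents.

p^(-3)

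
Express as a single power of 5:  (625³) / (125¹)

5^9

625³ = 5^12; 125¹ = 5^3
Combine exponents: 5^9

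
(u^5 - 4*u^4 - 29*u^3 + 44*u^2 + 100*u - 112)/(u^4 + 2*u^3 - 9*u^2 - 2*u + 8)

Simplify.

Factor: u^5 - 4*u^4 - 29*u^3 + 44*u^2 + 100*u - 112 = (u - 2)*(u + 4)*(u + 2)*(u - 7)*(u - 1);  u^4 + 2*u^3 - 9*u^2 - 2*u + 8 = (u + 4)*(u + 1)*(u - 1)*(u - 2)
Cancel the common factors (u - 1), (u - 2), (u + 4).

(u^2 - 5*u - 14)/(u + 1)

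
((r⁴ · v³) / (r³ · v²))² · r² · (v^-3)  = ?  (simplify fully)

Inside the bracket: r¹ · v¹
Raise to the power 2: r² · v²
Multiply by r² · (v^-3): add exponents.

r⁴/v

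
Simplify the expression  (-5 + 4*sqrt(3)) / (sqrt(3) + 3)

(-27 + 17*sqrt(3))/6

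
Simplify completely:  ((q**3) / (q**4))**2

Inside the bracket: (q**-1)
Raise to the power 2: (q**-2)

q**(-2)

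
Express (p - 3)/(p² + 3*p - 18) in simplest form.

Factor: p² + 3*p - 18 = (p + 6)·(p - 3)
Cancel the common factor (p - 3).

1/(p + 6)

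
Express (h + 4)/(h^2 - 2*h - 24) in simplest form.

Factor: h^2 - 2*h - 24 = (h + 4)*(h - 6)
Cancel the common factor (h + 4).

1/(h - 6)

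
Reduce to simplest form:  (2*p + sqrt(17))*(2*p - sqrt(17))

4*p^2 - 17

Difference of squares with P = 2*p, Q = sqrt(17).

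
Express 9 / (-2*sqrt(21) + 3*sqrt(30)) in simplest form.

(6*sqrt(21) + 9*sqrt(30))/62

Multiply numerator and denominator by 2*sqrt(21) + 3*sqrt(30).
Denominator becomes 186; numerator becomes 18*sqrt(21) + 27*sqrt(30).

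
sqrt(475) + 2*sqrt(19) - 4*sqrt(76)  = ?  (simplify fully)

-sqrt(19)

sqrt(475) = 5*sqrt(19); 2*sqrt(19) = 2*sqrt(19); 4*sqrt(76) = 8*sqrt(19)
Combine: (5 + 2 - 8)·sqrt(19) = -sqrt(19)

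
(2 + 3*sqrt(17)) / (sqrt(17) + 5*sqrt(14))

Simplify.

(-51 - 2*sqrt(17) + 10*sqrt(14) + 15*sqrt(238))/333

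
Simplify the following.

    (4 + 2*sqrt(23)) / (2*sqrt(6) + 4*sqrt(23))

Multiply numerator and denominator by -2*sqrt(6) + 4*sqrt(23).
Denominator becomes 344; numerator becomes -4*sqrt(138) - 8*sqrt(6) + 16*sqrt(23) + 184.

(-sqrt(138) - 2*sqrt(6) + 4*sqrt(23) + 46)/86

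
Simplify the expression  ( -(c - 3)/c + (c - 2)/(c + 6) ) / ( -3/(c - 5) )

(5*c^2 - 43*c + 90)/(3*c^2 + 18*c)

Numerator: -(c - 3)/c + (c - 2)/(c + 6) = (-5*c + 18)/(c^2 + 6*c)
Denominator: -3/(c - 5) = -3/(c - 5)
Divide: ((-5*c + 18)/(c^2 + 6*c)) · (-c/3 + 5/3) = (5*c^2 - 43*c + 90)/(3*c^2 + 18*c)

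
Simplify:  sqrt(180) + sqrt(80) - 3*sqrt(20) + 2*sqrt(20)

sqrt(180) = 6*sqrt(5); sqrt(80) = 4*sqrt(5); 3*sqrt(20) = 6*sqrt(5); 2*sqrt(20) = 4*sqrt(5)
Combine: (6 + 4 - 6 + 4)·sqrt(5) = 8*sqrt(5)

8*sqrt(5)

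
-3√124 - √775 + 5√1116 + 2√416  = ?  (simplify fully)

8*√26 + 19*√31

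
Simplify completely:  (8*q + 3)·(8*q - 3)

64*q² - 9

(8*q)^2 - (3)^2 = 64*q² - 9.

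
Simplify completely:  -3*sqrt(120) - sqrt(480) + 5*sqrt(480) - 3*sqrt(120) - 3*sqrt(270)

3*sqrt(120) = 6*sqrt(30); sqrt(480) = 4*sqrt(30); 5*sqrt(480) = 20*sqrt(30); 3*sqrt(120) = 6*sqrt(30); 3*sqrt(270) = 9*sqrt(30)
Combine: (-6 - 4 + 20 - 6 - 9)·sqrt(30) = -5*sqrt(30)

-5*sqrt(30)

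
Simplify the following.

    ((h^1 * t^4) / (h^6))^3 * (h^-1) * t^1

t^13/h^16

Inside the bracket: (h^-5) * t^4
Raise to the power 3: (h^-15) * t^12
Multiply by (h^-1) * t^1: add exponents.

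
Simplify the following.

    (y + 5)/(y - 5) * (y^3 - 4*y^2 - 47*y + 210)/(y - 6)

y^2 + 12*y + 35

Factor: y^3 - 4*y^2 - 47*y + 210 = (y + 7)*(y - 5)*(y - 6)
Cancel the common factors (y - 6), (y - 5).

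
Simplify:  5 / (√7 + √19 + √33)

Group as (√7 + √19) + √33; multiply by (√7 + √19) - √33, then rationalise the remaining surd.

(-10*√4389 - 35*√33 + 105*√19 + 225*√7)/483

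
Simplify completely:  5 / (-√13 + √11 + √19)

Group as (√11 + √19) - √13; multiply by (√11 + √19) + √13, then rationalise the remaining surd.

(-85*√13 + 25*√19 + 105*√11 + 10*√2717)/547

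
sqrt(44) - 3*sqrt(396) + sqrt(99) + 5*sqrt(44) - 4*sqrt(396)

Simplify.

-27*sqrt(11)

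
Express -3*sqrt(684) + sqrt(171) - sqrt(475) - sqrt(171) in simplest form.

-23*sqrt(19)

3*sqrt(684) = 18*sqrt(19); sqrt(171) = 3*sqrt(19); sqrt(475) = 5*sqrt(19); sqrt(171) = 3*sqrt(19)
Combine: (-18 + 3 - 5 - 3)·sqrt(19) = -23*sqrt(19)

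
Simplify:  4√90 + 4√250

4√90 = 12*√10; 4√250 = 20*√10
Combine: (12 + 20)·√10 = 32*√10

32*√10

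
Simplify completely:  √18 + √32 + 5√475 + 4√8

15*√2 + 25*√19

√18 = 3*√2; √32 = 4*√2; 5√475 = 25*√19; 4√8 = 8*√2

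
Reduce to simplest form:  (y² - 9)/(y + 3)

Factor: y² - 9 = (y - 3)·(y + 3)
Cancel the common factor (y + 3).

y - 3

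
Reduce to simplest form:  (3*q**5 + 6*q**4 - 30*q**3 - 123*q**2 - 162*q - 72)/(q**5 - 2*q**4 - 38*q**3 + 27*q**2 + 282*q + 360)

(3*q**2 + 9*q + 6)/(q**2 - q - 30)

Factor: 3*q**5 + 6*q**4 - 30*q**3 - 123*q**2 - 162*q - 72 = 3*(q + 2)*(q + 1)*(q**2 + 3*q + 3)*(q - 4);  q**5 - 2*q**4 - 38*q**3 + 27*q**2 + 282*q + 360 = (q + 5)*(q - 6)*(q**2 + 3*q + 3)*(q - 4)
Cancel the common factors (q**2 + 3*q + 3), (q - 4).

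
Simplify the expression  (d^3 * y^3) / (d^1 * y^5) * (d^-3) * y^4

Quotient: d^2 * (y^-2)
Multiply by (d^-3) * y^4: add exponents.

y^2/d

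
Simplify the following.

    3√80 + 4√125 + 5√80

3√80 = 12*√5; 4√125 = 20*√5; 5√80 = 20*√5
Combine: (12 + 20 + 20)·√5 = 52*√5

52*√5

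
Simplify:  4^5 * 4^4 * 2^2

4^5 = 2^10; 4^4 = 2^8; 2^2 = 2^2
Combine exponents: 2^20

2^20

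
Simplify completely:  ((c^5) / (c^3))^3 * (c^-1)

Inside the bracket: c^2
Raise to the power 3: c^6
Multiply by (c^-1): add exponents.

c^5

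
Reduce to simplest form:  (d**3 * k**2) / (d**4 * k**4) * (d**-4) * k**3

k/d**5

Quotient: (d**-1) * (k**-2)
Multiply by (d**-4) * k**3: add exponents.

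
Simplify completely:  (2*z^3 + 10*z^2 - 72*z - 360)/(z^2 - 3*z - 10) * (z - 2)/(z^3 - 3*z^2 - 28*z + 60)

Factor: 2*z^3 + 10*z^2 - 72*z - 360 = 2*(z - 6)*(z + 6)*(z + 5);  z^2 - 3*z - 10 = (z + 2)*(z - 5);  z^3 - 3*z^2 - 28*z + 60 = (z - 2)*(z + 5)*(z - 6)
Cancel the common factors (z - 2), (z - 6), (z + 5).

(2*z + 12)/(z^2 - 3*z - 10)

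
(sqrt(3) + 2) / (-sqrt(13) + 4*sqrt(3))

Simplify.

(sqrt(39) + 2*sqrt(13) + 12 + 8*sqrt(3))/35

Multiply numerator and denominator by sqrt(13) + 4*sqrt(3).
Denominator becomes 35; numerator becomes sqrt(39) + 2*sqrt(13) + 12 + 8*sqrt(3).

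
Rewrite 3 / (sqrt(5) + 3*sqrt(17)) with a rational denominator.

(-3*sqrt(5) + 9*sqrt(17))/148

Multiply numerator and denominator by -3*sqrt(17) + sqrt(5).
Denominator becomes -148; numerator becomes -9*sqrt(17) + 3*sqrt(5).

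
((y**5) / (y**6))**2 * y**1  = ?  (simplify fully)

1/y

Inside the bracket: (y**-1)
Raise to the power 2: (y**-2)
Multiply by y**1: add exponents.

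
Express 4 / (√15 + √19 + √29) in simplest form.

(-8*√8265 + 20*√29 + 100*√19 + 132*√15)/1115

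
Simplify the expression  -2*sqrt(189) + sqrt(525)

2*sqrt(189) = 6*sqrt(21); sqrt(525) = 5*sqrt(21)
Combine: (-6 + 5)·sqrt(21) = -sqrt(21)

-sqrt(21)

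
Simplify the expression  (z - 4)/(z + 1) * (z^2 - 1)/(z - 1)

z - 4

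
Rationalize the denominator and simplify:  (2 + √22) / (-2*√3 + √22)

(2*√3 + √22 + √66 + 11)/5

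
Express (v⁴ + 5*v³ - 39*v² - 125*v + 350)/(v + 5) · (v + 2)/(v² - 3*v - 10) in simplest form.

v² + 5*v - 14

Factor: v⁴ + 5*v³ - 39*v² - 125*v + 350 = (v + 7)·(v + 5)·(v - 5)·(v - 2);  v² - 3*v - 10 = (v - 5)·(v + 2)
Cancel the common factors (v + 2), (v + 5), (v - 5).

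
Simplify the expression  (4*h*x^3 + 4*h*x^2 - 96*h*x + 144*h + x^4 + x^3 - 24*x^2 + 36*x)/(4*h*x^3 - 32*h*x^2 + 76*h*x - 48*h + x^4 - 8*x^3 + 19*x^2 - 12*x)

Factor: 4*h*x^3 + 4*h*x^2 - 96*h*x + 144*h + x^4 + x^3 - 24*x^2 + 36*x = (x - 3)*(x + 6)*(4*h + x)*(x - 2);  4*h*x^3 - 32*h*x^2 + 76*h*x - 48*h + x^4 - 8*x^3 + 19*x^2 - 12*x = (x - 3)*(x - 1)*(4*h + x)*(x - 4)
Cancel the common factors (x - 3), (4*h + x).

(x^2 + 4*x - 12)/(x^2 - 5*x + 4)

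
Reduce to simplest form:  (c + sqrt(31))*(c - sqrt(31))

c^2 - 31

Product of conjugates: (P+Q)(P-Q) = P^2 - Q^2.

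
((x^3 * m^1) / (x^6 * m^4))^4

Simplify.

1/(m^12*x^12)

Inside the bracket: (x^-3) * (m^-3)
Raise to the power 4: (x^-12) * (m^-12)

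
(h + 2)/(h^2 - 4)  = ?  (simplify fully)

1/(h - 2)

Factor: h^2 - 4 = (h - 2)*(h + 2)
Cancel the common factor (h + 2).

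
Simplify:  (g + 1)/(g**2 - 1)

Factor: g**2 - 1 = (g + 1)*(g - 1)
Cancel the common factor (g + 1).

1/(g - 1)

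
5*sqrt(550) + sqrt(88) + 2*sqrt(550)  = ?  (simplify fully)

5*sqrt(550) = 25*sqrt(22); sqrt(88) = 2*sqrt(22); 2*sqrt(550) = 10*sqrt(22)
Combine: (25 + 2 + 10)·sqrt(22) = 37*sqrt(22)

37*sqrt(22)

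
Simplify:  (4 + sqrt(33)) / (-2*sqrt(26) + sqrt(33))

(-2*sqrt(858) - 8*sqrt(26) - 33 - 4*sqrt(33))/71

Multiply numerator and denominator by sqrt(33) + 2*sqrt(26).
Denominator becomes -71; numerator becomes 4*sqrt(33) + 33 + 8*sqrt(26) + 2*sqrt(858).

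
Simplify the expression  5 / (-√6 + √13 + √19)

Group as (√13 + √19) - √6; multiply by (√13 + √19) + √6, then rationalise the remaining surd.

(-65*√6 + 30*√13 + 5*√1482)/156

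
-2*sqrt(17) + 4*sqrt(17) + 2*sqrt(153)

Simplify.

8*sqrt(17)

2*sqrt(17) = 2*sqrt(17); 4*sqrt(17) = 4*sqrt(17); 2*sqrt(153) = 6*sqrt(17)
Combine: (-2 + 4 + 6)·sqrt(17) = 8*sqrt(17)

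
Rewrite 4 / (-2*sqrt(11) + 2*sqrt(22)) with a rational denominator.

(2*sqrt(11) + 2*sqrt(22))/11

Multiply numerator and denominator by 2*sqrt(11) + 2*sqrt(22).
Denominator becomes 44; numerator becomes 8*sqrt(11) + 8*sqrt(22).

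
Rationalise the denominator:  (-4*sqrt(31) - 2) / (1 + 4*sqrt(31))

Multiply numerator and denominator by -4*sqrt(31) + 1.
Denominator becomes -495; numerator becomes 4*sqrt(31) + 494.

(-494 - 4*sqrt(31))/495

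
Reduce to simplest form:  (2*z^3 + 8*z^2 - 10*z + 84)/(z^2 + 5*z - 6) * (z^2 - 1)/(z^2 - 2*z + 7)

2*z + 2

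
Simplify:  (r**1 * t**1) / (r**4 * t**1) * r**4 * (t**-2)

Quotient: (r**-3)
Multiply by r**4 * (t**-2): add exponents.

r/t**2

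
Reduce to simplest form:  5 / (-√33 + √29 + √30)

Group as (√29 + √30) - √33; multiply by (√29 + √30) + √33, then rationalise the remaining surd.

(-65*√33 + 80*√30 + 85*√29 + 15*√3190)/1402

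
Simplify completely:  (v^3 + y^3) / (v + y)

v^2 - v*y + y^2

y^3 + v^3 = (v + y)(v^2 - v*y + y^2).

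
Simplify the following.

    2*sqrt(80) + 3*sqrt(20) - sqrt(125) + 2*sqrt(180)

21*sqrt(5)

2*sqrt(80) = 8*sqrt(5); 3*sqrt(20) = 6*sqrt(5); sqrt(125) = 5*sqrt(5); 2*sqrt(180) = 12*sqrt(5)
Combine: (8 + 6 - 5 + 12)·sqrt(5) = 21*sqrt(5)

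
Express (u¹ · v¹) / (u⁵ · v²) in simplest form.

1/(u⁴*v)

Quotient: (u^-4) · (v^-1)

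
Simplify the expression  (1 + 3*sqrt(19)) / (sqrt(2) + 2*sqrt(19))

Multiply numerator and denominator by -sqrt(2) + 2*sqrt(19).
Denominator becomes 74; numerator becomes -3*sqrt(38) - sqrt(2) + 2*sqrt(19) + 114.

(-3*sqrt(38) - sqrt(2) + 2*sqrt(19) + 114)/74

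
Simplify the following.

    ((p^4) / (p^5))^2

p^(-2)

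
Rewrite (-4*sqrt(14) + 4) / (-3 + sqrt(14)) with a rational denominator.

(-44 - 8*sqrt(14))/5

Multiply numerator and denominator by -sqrt(14) - 3.
Denominator becomes -5; numerator becomes 8*sqrt(14) + 44.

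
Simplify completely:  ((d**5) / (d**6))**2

Inside the bracket: (d**-1)
Raise to the power 2: (d**-2)

d**(-2)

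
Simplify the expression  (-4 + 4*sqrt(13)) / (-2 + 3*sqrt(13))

(-4*sqrt(13) + 148)/113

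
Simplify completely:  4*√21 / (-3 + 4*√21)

(4*√21 + 112)/109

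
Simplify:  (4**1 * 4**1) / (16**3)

2**(-8)

4**1 = 2**2; 4**1 = 2**2; 16**3 = 2**12
Combine exponents: 2**(-8)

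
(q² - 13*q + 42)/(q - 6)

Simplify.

q - 7

Factor: q² - 13*q + 42 = (q - 6)·(q - 7)
Cancel the common factor (q - 6).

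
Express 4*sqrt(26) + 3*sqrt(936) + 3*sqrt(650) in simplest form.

37*sqrt(26)

4*sqrt(26) = 4*sqrt(26); 3*sqrt(936) = 18*sqrt(26); 3*sqrt(650) = 15*sqrt(26)
Combine: (4 + 18 + 15)·sqrt(26) = 37*sqrt(26)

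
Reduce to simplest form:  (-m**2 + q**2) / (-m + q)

m + q

Difference of squares: factor out (-m + q).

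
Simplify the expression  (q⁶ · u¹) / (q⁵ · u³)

Quotient: q¹ · (u^-2)

q/u²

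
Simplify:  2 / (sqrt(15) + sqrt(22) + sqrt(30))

Group as (sqrt(15) + sqrt(30)) + sqrt(22); multiply by (sqrt(15) + sqrt(30)) - sqrt(22), then rationalise the remaining surd.

(-120*sqrt(11) + 14*sqrt(30) + 46*sqrt(22) + 74*sqrt(15))/1271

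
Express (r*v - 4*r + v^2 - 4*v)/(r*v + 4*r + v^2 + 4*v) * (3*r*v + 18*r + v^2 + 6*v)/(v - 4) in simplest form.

Factor: r*v - 4*r + v^2 - 4*v = (v - 4)*(r + v);  r*v + 4*r + v^2 + 4*v = (v + 4)*(r + v);  3*r*v + 18*r + v^2 + 6*v = (3*r + v)*(v + 6)
Cancel the common factors (r + v), (v - 4).

(3*r*v + 18*r + v^2 + 6*v)/(v + 4)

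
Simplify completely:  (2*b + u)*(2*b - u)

4*b**2 - u**2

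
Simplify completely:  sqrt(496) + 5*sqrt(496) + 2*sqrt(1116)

sqrt(496) = 4*sqrt(31); 5*sqrt(496) = 20*sqrt(31); 2*sqrt(1116) = 12*sqrt(31)
Combine: (4 + 20 + 12)·sqrt(31) = 36*sqrt(31)

36*sqrt(31)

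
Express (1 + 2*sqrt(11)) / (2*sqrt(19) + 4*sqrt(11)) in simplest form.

Multiply numerator and denominator by -2*sqrt(19) + 4*sqrt(11).
Denominator becomes 100; numerator becomes -4*sqrt(209) - 2*sqrt(19) + 4*sqrt(11) + 88.

(-2*sqrt(209) - sqrt(19) + 2*sqrt(11) + 44)/50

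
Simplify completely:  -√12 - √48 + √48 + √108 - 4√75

-16*√3

√12 = 2*√3; √48 = 4*√3; √48 = 4*√3; √108 = 6*√3; 4√75 = 20*√3
Combine: (-2 - 4 + 4 + 6 - 20)·√3 = -16*√3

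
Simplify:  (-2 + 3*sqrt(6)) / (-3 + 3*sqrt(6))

(sqrt(6) + 16)/15

Multiply numerator and denominator by -3*sqrt(6) - 3.
Denominator becomes -45; numerator becomes -48 - 3*sqrt(6).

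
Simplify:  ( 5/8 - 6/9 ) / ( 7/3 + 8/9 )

-3/232

Numerator: 5/8 - 6/9 = -1/24
Denominator: 7/3 + 8/9 = 29/9
Divide: (-1/24) · (9/29) = -3/232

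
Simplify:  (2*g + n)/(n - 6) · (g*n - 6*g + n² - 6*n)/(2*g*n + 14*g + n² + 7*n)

Factor: g*n - 6*g + n² - 6*n = (n - 6)·(g + n);  2*g*n + 14*g + n² + 7*n = (n + 7)·(2*g + n)
Cancel the common factors (2*g + n), (n - 6).

(g + n)/(n + 7)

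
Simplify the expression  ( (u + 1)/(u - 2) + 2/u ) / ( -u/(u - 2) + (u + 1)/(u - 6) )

Numerator: (u + 1)/(u - 2) + 2/u = (u² + 3*u - 4)/(u² - 2*u)
Denominator: -u/(u - 2) + (u + 1)/(u - 6) = (5*u - 2)/(u² - 8*u + 12)
Divide: ((u² + 3*u - 4)/(u² - 2*u)) · ((u² - 8*u + 12)/(5*u - 2)) = (u³ - 3*u² - 22*u + 24)/(5*u² - 2*u)

(u³ - 3*u² - 22*u + 24)/(5*u² - 2*u)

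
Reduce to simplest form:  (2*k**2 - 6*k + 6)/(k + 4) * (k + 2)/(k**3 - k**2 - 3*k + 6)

Factor: 2*k**2 - 6*k + 6 = 2*(k**2 - 3*k + 3);  k**3 - k**2 - 3*k + 6 = (k**2 - 3*k + 3)*(k + 2)
Cancel the common factors (k**2 - 3*k + 3), (k + 2).

2/(k + 4)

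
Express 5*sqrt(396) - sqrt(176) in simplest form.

26*sqrt(11)

5*sqrt(396) = 30*sqrt(11); sqrt(176) = 4*sqrt(11)
Combine: (30 - 4)·sqrt(11) = 26*sqrt(11)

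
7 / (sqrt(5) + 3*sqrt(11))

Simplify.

Multiply numerator and denominator by -3*sqrt(11) + sqrt(5).
Denominator becomes -94; numerator becomes -21*sqrt(11) + 7*sqrt(5).

(-7*sqrt(5) + 21*sqrt(11))/94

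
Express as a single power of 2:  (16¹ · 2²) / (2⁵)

16¹ = 2^4; 2² = 2^2; 2⁵ = 2^5
Combine exponents: 2^1

2^1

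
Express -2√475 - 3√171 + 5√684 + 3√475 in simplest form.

2√475 = 10*√19; 3√171 = 9*√19; 5√684 = 30*√19; 3√475 = 15*√19
Combine: (-10 - 9 + 30 + 15)·√19 = 26*√19

26*√19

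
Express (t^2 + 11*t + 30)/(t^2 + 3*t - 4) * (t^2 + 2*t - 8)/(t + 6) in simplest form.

Factor: t^2 + 11*t + 30 = (t + 6)*(t + 5);  t^2 + 3*t - 4 = (t + 4)*(t - 1);  t^2 + 2*t - 8 = (t + 4)*(t - 2)
Cancel the common factors (t + 4), (t + 6).

(t^2 + 3*t - 10)/(t - 1)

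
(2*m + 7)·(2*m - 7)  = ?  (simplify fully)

(2*m)^2 - (7)^2 = 4*m² - 49.

4*m² - 49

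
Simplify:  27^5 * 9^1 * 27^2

27^5 = 3^15; 9^1 = 3^2; 27^2 = 3^6
Combine exponents: 3^23

3^23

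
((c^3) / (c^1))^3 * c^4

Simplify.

c^10

Inside the bracket: c^2
Raise to the power 3: c^6
Multiply by c^4: add exponents.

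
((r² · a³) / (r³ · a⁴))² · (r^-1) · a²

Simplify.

r^(-3)

Inside the bracket: (r^-1) · (a^-1)
Raise to the power 2: (r^-2) · (a^-2)
Multiply by (r^-1) · a²: add exponents.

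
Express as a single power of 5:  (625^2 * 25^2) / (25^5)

5^2

625^2 = 5^8; 25^2 = 5^4; 25^5 = 5^10
Combine exponents: 5^2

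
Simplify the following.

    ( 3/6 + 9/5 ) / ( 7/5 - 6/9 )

Numerator: 3/6 + 9/5 = 23/10
Denominator: 7/5 - 6/9 = 11/15
Divide: (23/10) · (15/11) = 69/22

69/22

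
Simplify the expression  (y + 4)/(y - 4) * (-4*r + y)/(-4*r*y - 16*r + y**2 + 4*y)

Factor: -4*r*y - 16*r + y**2 + 4*y = (-4*r + y)*(y + 4)
Cancel the common factors (y + 4), (-4*r + y).

1/(y - 4)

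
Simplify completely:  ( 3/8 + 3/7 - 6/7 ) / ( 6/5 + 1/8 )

Numerator: 3/8 + 3/7 - 6/7 = -3/56
Denominator: 6/5 + 1/8 = 53/40
Divide: (-3/56) · (40/53) = -15/371

-15/371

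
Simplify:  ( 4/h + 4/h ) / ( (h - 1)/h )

8/(h - 1)

Numerator: 4/h + 4/h = 8/h
Denominator: (h - 1)/h = (h - 1)/h
Divide: (8/h) · (h/(h - 1)) = 8/(h - 1)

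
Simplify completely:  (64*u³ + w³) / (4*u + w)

16*u² - 4*u*w + w²

w^3 + (4*u)^3 = (4*u + w)(16*u² - 4*u*w + w²).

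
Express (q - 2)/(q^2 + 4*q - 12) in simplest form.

Factor: q^2 + 4*q - 12 = (q + 6)*(q - 2)
Cancel the common factor (q - 2).

1/(q + 6)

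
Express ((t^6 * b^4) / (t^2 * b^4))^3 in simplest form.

Inside the bracket: t^4
Raise to the power 3: t^12

t^12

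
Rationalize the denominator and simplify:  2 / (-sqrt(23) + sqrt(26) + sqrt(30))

(-66*sqrt(23) + 38*sqrt(30) + 54*sqrt(26) + 8*sqrt(4485))/2031

Group as (sqrt(26) + sqrt(30)) - sqrt(23); multiply by (sqrt(26) + sqrt(30)) + sqrt(23), then rationalise the remaining surd.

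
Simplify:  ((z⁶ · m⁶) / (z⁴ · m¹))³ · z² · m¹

Inside the bracket: z² · m⁵
Raise to the power 3: z⁶ · m^15
Multiply by z² · m¹: add exponents.

m^16*z⁸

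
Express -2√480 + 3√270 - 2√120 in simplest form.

-3*√30

2√480 = 8*√30; 3√270 = 9*√30; 2√120 = 4*√30
Combine: (-8 + 9 - 4)·√30 = -3*√30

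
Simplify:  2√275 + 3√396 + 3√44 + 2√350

2√275 = 10*√11; 3√396 = 18*√11; 3√44 = 6*√11; 2√350 = 10*√14

10*√14 + 34*√11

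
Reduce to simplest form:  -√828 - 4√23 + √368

-6*√23

√828 = 6*√23; 4√23 = 4*√23; √368 = 4*√23
Combine: (-6 - 4 + 4)·√23 = -6*√23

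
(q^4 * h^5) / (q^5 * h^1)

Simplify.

h^4/q

Quotient: (q^-1) * h^4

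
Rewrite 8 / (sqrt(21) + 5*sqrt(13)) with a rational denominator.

(-sqrt(21) + 5*sqrt(13))/38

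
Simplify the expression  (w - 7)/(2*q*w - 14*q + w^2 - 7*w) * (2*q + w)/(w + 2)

Factor: 2*q*w - 14*q + w^2 - 7*w = (w - 7)*(2*q + w)
Cancel the common factors (w - 7), (2*q + w).

1/(w + 2)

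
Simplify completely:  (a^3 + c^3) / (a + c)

a^2 - a*c + c^2

a^3 + c^3 = (a + c)(a^2 - a*c + c^2).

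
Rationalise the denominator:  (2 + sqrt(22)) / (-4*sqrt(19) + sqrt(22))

(-2*sqrt(418) - 4*sqrt(19) - 11 - sqrt(22))/141

Multiply numerator and denominator by sqrt(22) + 4*sqrt(19).
Denominator becomes -282; numerator becomes 2*sqrt(22) + 22 + 8*sqrt(19) + 4*sqrt(418).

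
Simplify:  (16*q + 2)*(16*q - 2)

256*q^2 - 4

Difference of squares with P = 16*q, Q = 2.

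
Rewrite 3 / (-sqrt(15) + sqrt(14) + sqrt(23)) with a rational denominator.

Group as (sqrt(14) + sqrt(23)) - sqrt(15); multiply by (sqrt(14) + sqrt(23)) + sqrt(15), then rationalise the remaining surd.

(-11*sqrt(15) + 3*sqrt(23) + 12*sqrt(14) + sqrt(4830))/134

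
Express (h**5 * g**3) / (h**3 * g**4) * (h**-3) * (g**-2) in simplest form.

Quotient: h**2 * (g**-1)
Multiply by (h**-3) * (g**-2): add exponents.

1/(g**3*h)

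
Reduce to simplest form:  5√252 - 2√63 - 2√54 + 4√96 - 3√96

-2*√6 + 24*√7

5√252 = 30*√7; 2√63 = 6*√7; 2√54 = 6*√6; 4√96 = 16*√6; 3√96 = 12*√6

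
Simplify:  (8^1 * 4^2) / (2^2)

2^5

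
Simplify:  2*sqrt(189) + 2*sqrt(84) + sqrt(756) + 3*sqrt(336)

2*sqrt(189) = 6*sqrt(21); 2*sqrt(84) = 4*sqrt(21); sqrt(756) = 6*sqrt(21); 3*sqrt(336) = 12*sqrt(21)
Combine: (6 + 4 + 6 + 12)·sqrt(21) = 28*sqrt(21)

28*sqrt(21)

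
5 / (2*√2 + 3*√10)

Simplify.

(-10*√2 + 15*√10)/82

Multiply numerator and denominator by -3*√10 + 2*√2.
Denominator becomes -82; numerator becomes -15*√10 + 10*√2.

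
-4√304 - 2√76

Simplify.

-20*√19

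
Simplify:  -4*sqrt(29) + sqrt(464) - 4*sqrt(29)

-4*sqrt(29)

4*sqrt(29) = 4*sqrt(29); sqrt(464) = 4*sqrt(29); 4*sqrt(29) = 4*sqrt(29)
Combine: (-4 + 4 - 4)·sqrt(29) = -4*sqrt(29)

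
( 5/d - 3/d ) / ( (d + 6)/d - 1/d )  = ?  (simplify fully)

Numerator: 5/d - 3/d = 2/d
Denominator: (d + 6)/d - 1/d = (d + 5)/d
Divide: (2/d) · (d/(d + 5)) = 2/(d + 5)

2/(d + 5)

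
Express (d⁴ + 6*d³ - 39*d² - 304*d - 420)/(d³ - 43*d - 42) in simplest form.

(d² + 7*d + 10)/(d + 1)

Factor: d⁴ + 6*d³ - 39*d² - 304*d - 420 = (d + 5)·(d + 2)·(d - 7)·(d + 6);  d³ - 43*d - 42 = (d + 1)·(d + 6)·(d - 7)
Cancel the common factors (d + 6), (d - 7).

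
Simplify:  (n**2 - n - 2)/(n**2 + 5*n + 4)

(n - 2)/(n + 4)

Factor: n**2 - n - 2 = (n + 1)*(n - 2);  n**2 + 5*n + 4 = (n + 1)*(n + 4)
Cancel the common factor (n + 1).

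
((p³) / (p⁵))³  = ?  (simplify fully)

Inside the bracket: (p^-2)
Raise to the power 3: (p^-6)

p^(-6)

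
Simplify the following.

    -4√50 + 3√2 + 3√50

-2*√2

4√50 = 20*√2; 3√2 = 3*√2; 3√50 = 15*√2
Combine: (-20 + 3 + 15)·√2 = -2*√2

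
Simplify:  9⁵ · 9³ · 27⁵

3^31

9⁵ = 3^10; 9³ = 3^6; 27⁵ = 3^15
Combine exponents: 3^31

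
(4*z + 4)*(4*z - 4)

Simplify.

Difference of squares with P = 4*z, Q = 4.

16*z^2 - 16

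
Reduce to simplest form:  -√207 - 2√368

-11*√23

√207 = 3*√23; 2√368 = 8*√23
Combine: (-3 - 8)·√23 = -11*√23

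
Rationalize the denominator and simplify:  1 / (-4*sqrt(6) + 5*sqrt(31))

Multiply numerator and denominator by 4*sqrt(6) + 5*sqrt(31).
Denominator becomes 679; numerator becomes 4*sqrt(6) + 5*sqrt(31).

(4*sqrt(6) + 5*sqrt(31))/679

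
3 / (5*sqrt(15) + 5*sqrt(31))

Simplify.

(-3*sqrt(15) + 3*sqrt(31))/80

Multiply numerator and denominator by -5*sqrt(15) + 5*sqrt(31).
Denominator becomes 400; numerator becomes -15*sqrt(15) + 15*sqrt(31).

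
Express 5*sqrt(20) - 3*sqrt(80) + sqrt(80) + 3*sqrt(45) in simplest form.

11*sqrt(5)

5*sqrt(20) = 10*sqrt(5); 3*sqrt(80) = 12*sqrt(5); sqrt(80) = 4*sqrt(5); 3*sqrt(45) = 9*sqrt(5)
Combine: (10 - 12 + 4 + 9)·sqrt(5) = 11*sqrt(5)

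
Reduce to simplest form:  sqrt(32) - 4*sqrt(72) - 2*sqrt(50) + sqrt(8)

sqrt(32) = 4*sqrt(2); 4*sqrt(72) = 24*sqrt(2); 2*sqrt(50) = 10*sqrt(2); sqrt(8) = 2*sqrt(2)
Combine: (4 - 24 - 10 + 2)·sqrt(2) = -28*sqrt(2)

-28*sqrt(2)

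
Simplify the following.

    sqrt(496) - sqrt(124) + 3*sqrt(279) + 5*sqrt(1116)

41*sqrt(31)

sqrt(496) = 4*sqrt(31); sqrt(124) = 2*sqrt(31); 3*sqrt(279) = 9*sqrt(31); 5*sqrt(1116) = 30*sqrt(31)
Combine: (4 - 2 + 9 + 30)·sqrt(31) = 41*sqrt(31)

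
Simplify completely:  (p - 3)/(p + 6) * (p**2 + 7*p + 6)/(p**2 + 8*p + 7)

Factor: p**2 + 7*p + 6 = (p + 6)*(p + 1);  p**2 + 8*p + 7 = (p + 1)*(p + 7)
Cancel the common factors (p + 1), (p + 6).

(p - 3)/(p + 7)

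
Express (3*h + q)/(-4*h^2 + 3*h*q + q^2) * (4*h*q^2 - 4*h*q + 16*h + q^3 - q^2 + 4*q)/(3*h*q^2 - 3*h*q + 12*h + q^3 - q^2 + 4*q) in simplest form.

Factor: -4*h^2 + 3*h*q + q^2 = (-h + q)*(4*h + q);  4*h*q^2 - 4*h*q + 16*h + q^3 - q^2 + 4*q = (q^2 - q + 4)*(4*h + q);  3*h*q^2 - 3*h*q + 12*h + q^3 - q^2 + 4*q = (q^2 - q + 4)*(3*h + q)
Cancel the common factors (q^2 - q + 4), (4*h + q), (3*h + q).

1/(-h + q)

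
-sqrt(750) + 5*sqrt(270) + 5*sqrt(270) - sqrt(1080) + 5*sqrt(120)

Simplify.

29*sqrt(30)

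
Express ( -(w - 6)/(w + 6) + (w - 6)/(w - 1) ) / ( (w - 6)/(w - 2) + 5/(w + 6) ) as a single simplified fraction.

Numerator: -(w - 6)/(w + 6) + (w - 6)/(w - 1) = (7*w - 42)/(w**2 + 5*w - 6)
Denominator: (w - 6)/(w - 2) + 5/(w + 6) = (w**2 + 5*w - 46)/(w**2 + 4*w - 12)
Divide: ((7*w - 42)/(w**2 + 5*w - 6)) · ((w**2 + 4*w - 12)/(w**2 + 5*w - 46)) = (7*w**2 - 56*w + 84)/(w**3 + 4*w**2 - 51*w + 46)

(7*w**2 - 56*w + 84)/(w**3 + 4*w**2 - 51*w + 46)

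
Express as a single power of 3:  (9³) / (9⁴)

9³ = 3^6; 9⁴ = 3^8
Combine exponents: 3^(-2)

3^(-2)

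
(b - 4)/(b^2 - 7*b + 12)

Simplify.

1/(b - 3)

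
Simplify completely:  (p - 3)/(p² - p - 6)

Factor: p² - p - 6 = (p - 3)·(p + 2)
Cancel the common factor (p - 3).

1/(p + 2)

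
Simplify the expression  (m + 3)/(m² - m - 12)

1/(m - 4)

Factor: m² - m - 12 = (m - 4)·(m + 3)
Cancel the common factor (m + 3).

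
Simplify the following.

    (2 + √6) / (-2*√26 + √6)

Multiply numerator and denominator by √6 + 2*√26.
Denominator becomes -98; numerator becomes 2*√6 + 6 + 4*√26 + 4*√39.

(-2*√39 - 2*√26 - 3 - √6)/49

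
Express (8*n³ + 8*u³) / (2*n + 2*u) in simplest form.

4*n² - 4*n*u + 4*u²

Factor as (a+b)(a^2-ab+b^2) with a=(2*u), b=(2*n).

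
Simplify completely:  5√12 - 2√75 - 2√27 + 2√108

6*√3

5√12 = 10*√3; 2√75 = 10*√3; 2√27 = 6*√3; 2√108 = 12*√3
Combine: (10 - 10 - 6 + 12)·√3 = 6*√3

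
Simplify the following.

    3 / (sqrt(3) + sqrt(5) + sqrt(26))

Group as (sqrt(3) + sqrt(26)) + sqrt(5); multiply by (sqrt(3) + sqrt(26)) - sqrt(5), then rationalise the remaining surd.

(-12*sqrt(5) - 14*sqrt(3) + sqrt(390) + 9*sqrt(26))/44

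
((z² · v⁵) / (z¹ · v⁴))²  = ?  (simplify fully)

v²*z²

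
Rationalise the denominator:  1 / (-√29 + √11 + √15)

Group as (√11 + √15) - √29; multiply by (√11 + √15) + √29, then rationalise the remaining surd.

(3*√29 + 25*√15 + 33*√11 + 2*√4785)/651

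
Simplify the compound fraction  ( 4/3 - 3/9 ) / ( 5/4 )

4/5

Numerator: 4/3 - 3/9 = 1
Denominator: 5/4 = 5/4
Divide: (1) · (4/5) = 4/5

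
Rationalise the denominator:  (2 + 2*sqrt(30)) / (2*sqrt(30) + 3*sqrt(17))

Multiply numerator and denominator by -3*sqrt(17) + 2*sqrt(30).
Denominator becomes -33; numerator becomes -6*sqrt(510) - 6*sqrt(17) + 4*sqrt(30) + 120.

(-120 - 4*sqrt(30) + 6*sqrt(17) + 6*sqrt(510))/33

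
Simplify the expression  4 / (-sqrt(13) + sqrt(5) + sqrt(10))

(-2*sqrt(13) + 8*sqrt(10) + 18*sqrt(5) + 10*sqrt(26))/49

Group as (sqrt(5) + sqrt(10)) - sqrt(13); multiply by (sqrt(5) + sqrt(10)) + sqrt(13), then rationalise the remaining surd.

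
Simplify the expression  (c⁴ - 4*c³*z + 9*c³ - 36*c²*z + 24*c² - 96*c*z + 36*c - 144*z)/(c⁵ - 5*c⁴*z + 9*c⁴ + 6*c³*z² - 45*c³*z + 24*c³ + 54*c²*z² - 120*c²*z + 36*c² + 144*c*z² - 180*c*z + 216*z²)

Factor: c⁴ - 4*c³*z + 9*c³ - 36*c²*z + 24*c² - 96*c*z + 36*c - 144*z = (c² + 3*c + 6)·(c + 6)·(c - 4*z);  c⁵ - 5*c⁴*z + 9*c⁴ + 6*c³*z² - 45*c³*z + 24*c³ + 54*c²*z² - 120*c²*z + 36*c² + 144*c*z² - 180*c*z + 216*z² = (c² + 3*c + 6)·(c + 6)·(c - 2*z)·(c - 3*z)
Cancel the common factors (c² + 3*c + 6), (c + 6).

(c - 4*z)/(c² - 5*c*z + 6*z²)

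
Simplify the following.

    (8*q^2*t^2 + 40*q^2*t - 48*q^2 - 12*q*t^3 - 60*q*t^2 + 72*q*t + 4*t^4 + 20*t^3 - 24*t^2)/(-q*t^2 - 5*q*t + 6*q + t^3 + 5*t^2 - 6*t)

-8*q + 4*t

Factor: 8*q^2*t^2 + 40*q^2*t - 48*q^2 - 12*q*t^3 - 60*q*t^2 + 72*q*t + 4*t^4 + 20*t^3 - 24*t^2 = 4*(-q + t)*(t + 6)*(t - 1)*(-2*q + t);  -q*t^2 - 5*q*t + 6*q + t^3 + 5*t^2 - 6*t = (t - 1)*(t + 6)*(-q + t)
Cancel the common factors (t + 6), (t - 1), (-q + t).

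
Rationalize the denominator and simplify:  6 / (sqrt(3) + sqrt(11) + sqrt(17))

(-4*sqrt(561) - 6*sqrt(17) + 18*sqrt(11) + 50*sqrt(3))/41

Group as (sqrt(3) + sqrt(17)) + sqrt(11); multiply by (sqrt(3) + sqrt(17)) - sqrt(11), then rationalise the remaining surd.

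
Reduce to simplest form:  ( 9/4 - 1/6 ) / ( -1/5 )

-125/12

Numerator: 9/4 - 1/6 = 25/12
Denominator: -1/5 = -1/5
Divide: (25/12) · (-5) = -125/12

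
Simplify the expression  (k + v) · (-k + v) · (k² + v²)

-k⁴ + v⁴

Pair the conjugate factors: (v+k)(v-k) = -k² + v², then repeat with the next factor.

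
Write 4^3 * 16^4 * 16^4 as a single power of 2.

2^38

4^3 = 2^6; 16^4 = 2^16; 16^4 = 2^16
Combine exponents: 2^38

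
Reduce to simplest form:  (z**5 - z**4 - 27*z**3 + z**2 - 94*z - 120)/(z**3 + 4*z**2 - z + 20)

z**2 - 5*z - 6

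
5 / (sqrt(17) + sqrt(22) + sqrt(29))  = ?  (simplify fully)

Group as (sqrt(17) + sqrt(22)) + sqrt(29); multiply by (sqrt(17) + sqrt(22)) - sqrt(29), then rationalise the remaining surd.

(-5*sqrt(10846) + 25*sqrt(29) + 60*sqrt(22) + 85*sqrt(17))/698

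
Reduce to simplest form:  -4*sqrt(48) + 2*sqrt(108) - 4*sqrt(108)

-28*sqrt(3)

4*sqrt(48) = 16*sqrt(3); 2*sqrt(108) = 12*sqrt(3); 4*sqrt(108) = 24*sqrt(3)
Combine: (-16 + 12 - 24)·sqrt(3) = -28*sqrt(3)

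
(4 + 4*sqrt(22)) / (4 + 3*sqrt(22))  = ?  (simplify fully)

Multiply numerator and denominator by -3*sqrt(22) + 4.
Denominator becomes -182; numerator becomes -248 + 4*sqrt(22).

(-2*sqrt(22) + 124)/91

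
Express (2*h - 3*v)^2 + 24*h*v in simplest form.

Expanding gives 4*h^2 + 12*h*v + 9*v^2, a perfect square.

(2*h + 3*v)^2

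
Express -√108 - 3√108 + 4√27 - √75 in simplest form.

-17*√3

√108 = 6*√3; 3√108 = 18*√3; 4√27 = 12*√3; √75 = 5*√3
Combine: (-6 - 18 + 12 - 5)·√3 = -17*√3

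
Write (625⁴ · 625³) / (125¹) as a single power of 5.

5^25

625⁴ = 5^16; 625³ = 5^12; 125¹ = 5^3
Combine exponents: 5^25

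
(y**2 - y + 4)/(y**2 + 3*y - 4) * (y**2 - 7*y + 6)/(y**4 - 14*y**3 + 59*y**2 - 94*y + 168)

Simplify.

1/(y**2 - 3*y - 28)

Factor: y**2 + 3*y - 4 = (y + 4)*(y - 1);  y**2 - 7*y + 6 = (y - 6)*(y - 1);  y**4 - 14*y**3 + 59*y**2 - 94*y + 168 = (y - 6)*(y**2 - y + 4)*(y - 7)
Cancel the common factors (y**2 - y + 4), (y - 1), (y - 6).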